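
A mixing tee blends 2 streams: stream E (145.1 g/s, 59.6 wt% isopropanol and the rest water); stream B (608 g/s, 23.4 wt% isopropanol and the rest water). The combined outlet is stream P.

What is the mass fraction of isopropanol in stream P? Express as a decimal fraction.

Total flow out = 145.1 + 608 = 753.1 g/s.
isopropanol in = 145.1×0.596 + 608×0.234 = 228.75 g/s.
isopropanol mass fraction in P = 228.75/753.1 = 0.304.

0.304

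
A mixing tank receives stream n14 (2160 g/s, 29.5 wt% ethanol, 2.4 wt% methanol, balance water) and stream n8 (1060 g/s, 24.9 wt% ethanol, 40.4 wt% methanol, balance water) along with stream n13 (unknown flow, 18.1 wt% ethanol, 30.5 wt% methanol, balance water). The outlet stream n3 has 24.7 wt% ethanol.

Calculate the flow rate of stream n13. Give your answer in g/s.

Let n13 be the unknown flow. Total out = 3220 + n13.
ethanol balance: 901.14 + 0.181·n13 = 0.247·(3220 + n13)
(0.181 − 0.247)·n13 = 0.247×3220 − 901.14 = -105.8
n13 = -105.8 / -0.066 = 1603 g/s

1603 g/s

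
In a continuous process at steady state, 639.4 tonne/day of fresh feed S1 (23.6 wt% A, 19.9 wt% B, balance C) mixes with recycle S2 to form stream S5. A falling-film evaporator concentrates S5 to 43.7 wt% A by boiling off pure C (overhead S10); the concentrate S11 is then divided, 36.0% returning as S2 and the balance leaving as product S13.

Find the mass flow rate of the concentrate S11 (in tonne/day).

Overall A balance (none leaves overhead): A in fresh feed = A in product, i.e. 639.4×0.236 = (1−0.360)·S11·0.437.
S11 = 150.9/(0.437×0.640) = 539.54 tonne/day.

539.5 tonne/day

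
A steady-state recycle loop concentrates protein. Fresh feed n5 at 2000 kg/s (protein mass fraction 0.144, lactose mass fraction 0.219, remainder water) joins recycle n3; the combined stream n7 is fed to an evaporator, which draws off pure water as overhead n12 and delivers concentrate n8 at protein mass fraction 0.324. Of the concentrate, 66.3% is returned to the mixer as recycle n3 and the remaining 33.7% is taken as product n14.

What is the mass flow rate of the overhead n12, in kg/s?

1111 kg/s

Overall protein balance (none leaves overhead): protein in fresh feed = protein in product, i.e. 2000×0.144 = (1−0.663)·n8·0.324.
n8 = 288/(0.324×0.337) = 2637.7 kg/s.
Recycle n3 = 0.663×2637.7 = 1748.8 kg/s.
Combined feed n7 = 2000 + 1748.8 = 3748.8 kg/s.
Overhead n12 = n7 − n8 = 3748.8 − 2637.7 = 1111.1 kg/s.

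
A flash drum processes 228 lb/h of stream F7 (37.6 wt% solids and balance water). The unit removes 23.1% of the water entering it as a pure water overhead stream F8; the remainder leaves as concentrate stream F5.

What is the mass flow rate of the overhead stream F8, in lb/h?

32.86 lb/h

water entering = 228×0.624 = 142.27 lb/h; overhead removed = 0.231×142.27 = 32.865 lb/h.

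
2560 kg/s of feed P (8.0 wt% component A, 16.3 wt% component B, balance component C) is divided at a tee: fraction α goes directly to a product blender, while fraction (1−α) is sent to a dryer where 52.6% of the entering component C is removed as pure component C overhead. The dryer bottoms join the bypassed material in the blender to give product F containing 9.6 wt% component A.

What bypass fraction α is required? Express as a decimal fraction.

0.581

All 2560×0.080 = 204.8 kg/s of component A reaches F, so F = 204.8/0.096 = 2133.3 kg/s and vapour = 426.67 kg/s.
The evaporator receives (1−α)·2560 of feed at 0.757 component C and removes 0.526 of that component C:
0.526×0.757×(1−α)×2560 = 426.67
(1−α) = 426.67/1019.3 = 0.4186;  α = 0.5814.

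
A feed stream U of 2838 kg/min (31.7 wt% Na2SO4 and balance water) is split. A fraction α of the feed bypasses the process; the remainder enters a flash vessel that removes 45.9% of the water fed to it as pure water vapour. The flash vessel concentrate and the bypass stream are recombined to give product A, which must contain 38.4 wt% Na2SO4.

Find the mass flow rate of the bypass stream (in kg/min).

All 2838×0.317 = 899.65 kg/min of Na2SO4 reaches A, so A = 899.65/0.384 = 2342.8 kg/min and vapour = 495.17 kg/min.
The evaporator receives (1−α)·2838 of feed at 0.683 water and removes 0.459 of that water:
0.459×0.683×(1−α)×2838 = 495.17
(1−α) = 495.17/889.7 = 0.5566;  α = 0.4434.
Bypass flow = 0.4434×2838 = 1258.5 kg/min.

1258 kg/min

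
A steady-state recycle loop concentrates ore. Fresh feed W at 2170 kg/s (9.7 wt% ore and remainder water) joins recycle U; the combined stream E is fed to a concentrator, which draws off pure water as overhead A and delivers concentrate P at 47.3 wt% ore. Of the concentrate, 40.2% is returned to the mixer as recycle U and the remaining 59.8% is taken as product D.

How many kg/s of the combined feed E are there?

2469 kg/s

Overall ore balance (none leaves overhead): ore in fresh feed = ore in product, i.e. 2170×0.097 = (1−0.402)·P·0.473.
P = 210.49/(0.473×0.598) = 744.16 kg/s.
Recycle U = 0.402×744.16 = 299.15 kg/s.
Combined feed E = 2170 + 299.15 = 2469.2 kg/s.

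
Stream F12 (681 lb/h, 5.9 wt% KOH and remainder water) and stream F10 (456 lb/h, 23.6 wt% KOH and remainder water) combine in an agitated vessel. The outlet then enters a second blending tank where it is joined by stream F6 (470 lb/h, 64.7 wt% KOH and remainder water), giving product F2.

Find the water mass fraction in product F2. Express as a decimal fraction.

Overall, product flow = 1607 lb/h.
water in = 681×0.941 + 456×0.764 + 470×0.353 = 1155.1 lb/h.
water fraction in F2 = 0.7188.

0.7188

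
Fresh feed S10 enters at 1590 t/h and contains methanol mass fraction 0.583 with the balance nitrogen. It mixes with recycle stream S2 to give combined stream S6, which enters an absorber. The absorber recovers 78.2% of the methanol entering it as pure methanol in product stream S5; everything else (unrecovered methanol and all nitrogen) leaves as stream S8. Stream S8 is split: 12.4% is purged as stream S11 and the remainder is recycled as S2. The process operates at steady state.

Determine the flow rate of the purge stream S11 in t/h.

nitrogen enters only via S10 and leaves only via the purge: 1590×0.417 = 0.124×(nitrogen in S8), and the absorber passes all nitrogen, so nitrogen in S6 = nitrogen in S8 = 5347 t/h.
methanol in S6: m_A = 1590×0.583 + (1−0.124)·(1−0.782)·m_A, so m_A = 926.97/0.8090 = 1145.8 t/h.
S8 = (1−0.782)×1145.8 + 5347 = 5596.8 t/h.
Purge S11 = 0.124×5596.8 = 694 t/h.

694 t/h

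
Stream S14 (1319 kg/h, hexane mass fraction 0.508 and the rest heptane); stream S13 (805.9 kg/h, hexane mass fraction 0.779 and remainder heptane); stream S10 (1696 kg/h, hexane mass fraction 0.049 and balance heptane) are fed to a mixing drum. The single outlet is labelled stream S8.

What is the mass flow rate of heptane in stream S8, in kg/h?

2440 kg/h

heptane out = heptane in = 1319×0.492 + 805.9×0.221 + 1696×0.951 = 2439.9 kg/h.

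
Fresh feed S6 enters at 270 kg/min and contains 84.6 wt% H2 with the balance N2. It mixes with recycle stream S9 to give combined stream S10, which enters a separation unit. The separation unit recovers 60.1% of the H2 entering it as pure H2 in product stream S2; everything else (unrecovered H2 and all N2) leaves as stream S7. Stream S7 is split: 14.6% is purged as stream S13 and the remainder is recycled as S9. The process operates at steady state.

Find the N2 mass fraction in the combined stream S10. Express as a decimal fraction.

0.4511

N2 enters only via S6 and leaves only via the purge: 270×0.154 = 0.146×(N2 in S7), and the separation unit passes all N2, so N2 in S10 = N2 in S7 = 284.79 kg/min.
H2 in S10: m_A = 270×0.846 + (1−0.146)·(1−0.601)·m_A, so m_A = 228.42/0.6593 = 346.48 kg/min.
S10 = 346.48 + 284.79 = 631.28 kg/min.
N2 fraction in S10 = 284.79/631.28 = 0.4511.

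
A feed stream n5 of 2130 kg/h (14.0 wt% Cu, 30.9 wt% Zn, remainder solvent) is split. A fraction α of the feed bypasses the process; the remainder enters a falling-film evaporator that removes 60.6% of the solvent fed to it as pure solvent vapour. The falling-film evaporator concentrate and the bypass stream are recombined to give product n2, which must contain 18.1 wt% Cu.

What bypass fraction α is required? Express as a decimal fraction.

0.322

All 2130×0.140 = 298.2 kg/h of Cu reaches n2, so n2 = 298.2/0.181 = 1647.5 kg/h and vapour = 482.49 kg/h.
The evaporator receives (1−α)·2130 of feed at 0.551 solvent and removes 0.606 of that solvent:
0.606×0.551×(1−α)×2130 = 482.49
(1−α) = 482.49/711.22 = 0.6784;  α = 0.3216.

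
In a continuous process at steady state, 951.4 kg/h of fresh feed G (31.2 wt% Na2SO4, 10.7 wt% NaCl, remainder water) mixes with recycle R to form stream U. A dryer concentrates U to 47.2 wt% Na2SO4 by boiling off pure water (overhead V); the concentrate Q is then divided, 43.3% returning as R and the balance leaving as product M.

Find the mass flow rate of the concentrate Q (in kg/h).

1109 kg/h

Overall Na2SO4 balance (none leaves overhead): Na2SO4 in fresh feed = Na2SO4 in product, i.e. 951.4×0.312 = (1−0.433)·Q·0.472.
Q = 296.84/(0.472×0.567) = 1109.2 kg/h.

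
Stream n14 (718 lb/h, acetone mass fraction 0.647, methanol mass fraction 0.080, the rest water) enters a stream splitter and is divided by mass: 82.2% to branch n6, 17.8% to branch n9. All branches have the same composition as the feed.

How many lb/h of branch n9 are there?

Branch n9 flow = 0.178×718 = 127.8 lb/h.

127.8 lb/h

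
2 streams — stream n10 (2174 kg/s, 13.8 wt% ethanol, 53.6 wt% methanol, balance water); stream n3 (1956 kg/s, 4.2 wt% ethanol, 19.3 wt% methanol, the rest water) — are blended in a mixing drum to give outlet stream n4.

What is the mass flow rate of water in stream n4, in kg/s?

water out = water in = 2174×0.326 + 1956×0.765 = 2205.1 kg/s.

2205 kg/s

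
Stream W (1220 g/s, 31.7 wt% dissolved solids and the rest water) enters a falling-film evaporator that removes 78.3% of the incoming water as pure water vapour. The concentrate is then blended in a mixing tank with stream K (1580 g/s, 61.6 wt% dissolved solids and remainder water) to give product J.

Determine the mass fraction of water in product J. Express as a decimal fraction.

Vapour removed = 0.783×0.683×1220 = 652.44 g/s; concentrate = 567.56 g/s.
water reaching the mixer = 180.82 (from concentrate) + 1580×0.384 = 787.54 g/s.
Product flow = 567.56 + 1580 = 2147.6 g/s; water fraction = 0.367.

0.367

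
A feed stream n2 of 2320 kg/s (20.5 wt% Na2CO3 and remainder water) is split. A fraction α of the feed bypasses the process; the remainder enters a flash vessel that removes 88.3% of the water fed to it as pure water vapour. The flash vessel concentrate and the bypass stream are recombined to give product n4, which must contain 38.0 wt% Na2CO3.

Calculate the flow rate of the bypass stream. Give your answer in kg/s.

798 kg/s

All 2320×0.205 = 475.6 kg/s of Na2CO3 reaches n4, so n4 = 475.6/0.380 = 1251.6 kg/s and vapour = 1068.4 kg/s.
The evaporator receives (1−α)·2320 of feed at 0.795 water and removes 0.883 of that water:
0.883×0.795×(1−α)×2320 = 1068.4
(1−α) = 1068.4/1628.6 = 0.6560;  α = 0.3440.
Bypass flow = 0.3440×2320 = 798 kg/s.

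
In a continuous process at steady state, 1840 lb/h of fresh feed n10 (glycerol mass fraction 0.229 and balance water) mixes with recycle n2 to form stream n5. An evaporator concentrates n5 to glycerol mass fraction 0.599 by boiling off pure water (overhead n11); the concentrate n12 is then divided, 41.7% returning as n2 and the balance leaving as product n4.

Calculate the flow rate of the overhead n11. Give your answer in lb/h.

Overall glycerol balance (none leaves overhead): glycerol in fresh feed = glycerol in product, i.e. 1840×0.229 = (1−0.417)·n12·0.599.
n12 = 421.36/(0.599×0.583) = 1206.6 lb/h.
Recycle n2 = 0.417×1206.6 = 503.15 lb/h.
Combined feed n5 = 1840 + 503.15 = 2343.1 lb/h.
Overhead n11 = n5 − n12 = 2343.1 − 1206.6 = 1136.6 lb/h.

1137 lb/h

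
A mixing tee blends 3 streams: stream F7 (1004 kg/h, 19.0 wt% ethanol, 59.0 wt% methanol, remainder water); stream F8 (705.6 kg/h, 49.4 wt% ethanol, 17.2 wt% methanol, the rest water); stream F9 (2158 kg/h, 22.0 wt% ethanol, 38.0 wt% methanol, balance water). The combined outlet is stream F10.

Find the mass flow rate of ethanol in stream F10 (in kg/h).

ethanol out = ethanol in = 1004×0.190 + 705.6×0.494 + 2158×0.220 = 1014.1 kg/h.

1014 kg/h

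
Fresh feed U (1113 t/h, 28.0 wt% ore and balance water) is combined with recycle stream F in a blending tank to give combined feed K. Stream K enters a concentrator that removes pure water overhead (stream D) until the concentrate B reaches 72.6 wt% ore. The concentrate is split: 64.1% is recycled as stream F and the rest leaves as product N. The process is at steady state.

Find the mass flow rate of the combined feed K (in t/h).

Overall ore balance (none leaves overhead): ore in fresh feed = ore in product, i.e. 1113×0.280 = (1−0.641)·B·0.726.
B = 311.64/(0.726×0.359) = 1195.7 t/h.
Recycle F = 0.641×1195.7 = 766.44 t/h.
Combined feed K = 1113 + 766.44 = 1879.4 t/h.

1879 t/h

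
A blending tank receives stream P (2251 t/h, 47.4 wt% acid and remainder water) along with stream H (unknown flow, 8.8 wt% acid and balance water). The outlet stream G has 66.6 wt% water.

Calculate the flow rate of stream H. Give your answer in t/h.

1281 t/h

Let H be the unknown flow. Total out = 2251 + H.
water balance: 1184 + 0.912·H = 0.666·(2251 + H)
(0.912 − 0.666)·H = 0.666×2251 − 1184 = 315.14
H = 315.14 / 0.246 = 1281.1 t/h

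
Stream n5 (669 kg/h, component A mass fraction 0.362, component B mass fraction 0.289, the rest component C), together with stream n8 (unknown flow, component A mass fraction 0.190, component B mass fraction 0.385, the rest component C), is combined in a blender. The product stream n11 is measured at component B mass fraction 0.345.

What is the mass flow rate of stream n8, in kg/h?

Let n8 be the unknown flow. Total out = 669 + n8.
component B balance: 193.34 + 0.385·n8 = 0.345·(669 + n8)
(0.385 − 0.345)·n8 = 0.345×669 − 193.34 = 37.464
n8 = 37.464 / 0.040 = 936.6 kg/h

936.6 kg/h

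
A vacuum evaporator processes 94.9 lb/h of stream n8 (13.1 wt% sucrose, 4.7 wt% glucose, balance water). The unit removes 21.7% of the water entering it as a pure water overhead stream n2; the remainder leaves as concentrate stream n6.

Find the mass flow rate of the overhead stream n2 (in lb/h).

water entering = 94.9×0.822 = 78.008 lb/h; overhead removed = 0.217×78.008 = 16.928 lb/h.

16.93 lb/h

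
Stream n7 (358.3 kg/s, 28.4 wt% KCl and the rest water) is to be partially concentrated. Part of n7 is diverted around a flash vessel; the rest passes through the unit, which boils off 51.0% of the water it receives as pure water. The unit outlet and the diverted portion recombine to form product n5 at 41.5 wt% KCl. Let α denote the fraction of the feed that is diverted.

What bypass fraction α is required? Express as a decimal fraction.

All 358.3×0.284 = 101.76 kg/s of KCl reaches n5, so n5 = 101.76/0.415 = 245.2 kg/s and vapour = 113.1 kg/s.
The evaporator receives (1−α)·358.3 of feed at 0.716 water and removes 0.510 of that water:
0.510×0.716×(1−α)×358.3 = 113.1
(1−α) = 113.1/130.84 = 0.8645;  α = 0.1355.

0.136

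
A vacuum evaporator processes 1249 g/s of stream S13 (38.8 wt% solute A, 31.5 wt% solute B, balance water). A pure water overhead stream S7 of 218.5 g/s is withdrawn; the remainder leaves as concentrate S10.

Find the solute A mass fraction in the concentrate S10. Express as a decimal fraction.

0.4703

solute A is not removed: 1249×0.388 = 484.61 g/s of solute A enters S10.
Concentrate = 1249 − 218.5 = 1030.5 g/s.
Mass fraction = 484.61/1030.5 = 0.4703.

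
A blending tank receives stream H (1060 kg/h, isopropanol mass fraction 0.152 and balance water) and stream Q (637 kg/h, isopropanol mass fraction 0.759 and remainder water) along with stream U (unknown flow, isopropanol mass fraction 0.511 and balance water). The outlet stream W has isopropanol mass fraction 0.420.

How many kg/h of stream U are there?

Let U be the unknown flow. Total out = 1697 + U.
isopropanol balance: 644.6 + 0.511·U = 0.420·(1697 + U)
(0.511 − 0.420)·U = 0.420×1697 − 644.6 = 68.137
U = 68.137 / 0.091 = 748.76 kg/h

748.8 kg/h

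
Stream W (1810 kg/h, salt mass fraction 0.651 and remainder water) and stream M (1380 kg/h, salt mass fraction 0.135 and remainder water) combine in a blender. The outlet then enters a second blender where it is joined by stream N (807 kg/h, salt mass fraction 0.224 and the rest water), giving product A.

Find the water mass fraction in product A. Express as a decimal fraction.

0.613

Overall, product flow = 3997 kg/h.
water in = 1810×0.349 + 1380×0.865 + 807×0.776 = 2451.6 kg/h.
water fraction in A = 0.613.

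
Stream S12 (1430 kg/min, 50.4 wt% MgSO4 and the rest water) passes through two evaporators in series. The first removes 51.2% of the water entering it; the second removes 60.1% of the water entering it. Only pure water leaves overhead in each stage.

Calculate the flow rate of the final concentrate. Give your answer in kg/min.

858.8 kg/min

water in feed = 1430×0.496 = 709.28 kg/min.
After stage 1: water left = (1−0.512)×709.28 = 346.13; stream total = 1066.8 kg/min.
After stage 2: water left = (1−0.601)×346.13 = 138.11; final concentrate = 858.83 kg/min.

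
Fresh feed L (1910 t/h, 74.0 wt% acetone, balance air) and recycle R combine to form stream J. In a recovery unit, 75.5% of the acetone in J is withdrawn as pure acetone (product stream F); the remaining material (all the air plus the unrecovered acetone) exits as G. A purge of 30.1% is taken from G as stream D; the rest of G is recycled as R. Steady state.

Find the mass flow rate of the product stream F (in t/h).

acetone in J: m_A = 1910×0.740 + (1−0.301)·(1−0.755)·m_A, so m_A = 1413.4/0.8287 = 1705.5 t/h.
Product F = 0.755×1705.5 = 1287.6 t/h.

1288 t/h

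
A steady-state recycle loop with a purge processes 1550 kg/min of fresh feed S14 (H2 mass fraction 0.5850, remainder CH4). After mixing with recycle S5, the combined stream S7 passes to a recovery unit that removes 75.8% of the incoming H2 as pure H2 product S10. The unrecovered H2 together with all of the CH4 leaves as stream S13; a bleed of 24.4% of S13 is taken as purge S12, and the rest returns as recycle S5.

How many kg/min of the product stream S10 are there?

841.2 kg/min

H2 in S7: m_A = 1550×0.585 + (1−0.244)·(1−0.758)·m_A, so m_A = 906.75/0.8170 = 1109.8 kg/min.
Product S10 = 0.758×1109.8 = 841.22 kg/min.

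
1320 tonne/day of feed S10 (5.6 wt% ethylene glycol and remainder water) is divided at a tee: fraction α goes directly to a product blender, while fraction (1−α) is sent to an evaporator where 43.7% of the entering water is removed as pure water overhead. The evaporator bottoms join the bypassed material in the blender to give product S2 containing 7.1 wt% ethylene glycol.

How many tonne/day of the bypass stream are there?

All 1320×0.056 = 73.92 tonne/day of ethylene glycol reaches S2, so S2 = 73.92/0.071 = 1041.1 tonne/day and vapour = 278.87 tonne/day.
The evaporator receives (1−α)·1320 of feed at 0.944 water and removes 0.437 of that water:
0.437×0.944×(1−α)×1320 = 278.87
(1−α) = 278.87/544.54 = 0.5121;  α = 0.4879.
Bypass flow = 0.4879×1320 = 643.99 tonne/day.

644 tonne/day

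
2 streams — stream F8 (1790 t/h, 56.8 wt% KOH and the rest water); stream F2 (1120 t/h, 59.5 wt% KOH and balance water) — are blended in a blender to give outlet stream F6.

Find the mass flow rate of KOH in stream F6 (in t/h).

1683 t/h

KOH out = KOH in = 1790×0.568 + 1120×0.595 = 1683.1 t/h.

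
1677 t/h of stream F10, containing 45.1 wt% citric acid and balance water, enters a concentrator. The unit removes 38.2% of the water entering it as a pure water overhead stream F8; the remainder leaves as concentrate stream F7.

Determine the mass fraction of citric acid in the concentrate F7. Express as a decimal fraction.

0.571

citric acid is not removed: 1677×0.451 = 756.33 t/h of citric acid enters F7.
water entering = 1677×0.549 = 920.67 t/h; overhead removed = 0.382×920.67 = 351.7 t/h.
Concentrate = 1677 − 351.7 = 1325.3 t/h.
Mass fraction = 756.33/1325.3 = 0.571.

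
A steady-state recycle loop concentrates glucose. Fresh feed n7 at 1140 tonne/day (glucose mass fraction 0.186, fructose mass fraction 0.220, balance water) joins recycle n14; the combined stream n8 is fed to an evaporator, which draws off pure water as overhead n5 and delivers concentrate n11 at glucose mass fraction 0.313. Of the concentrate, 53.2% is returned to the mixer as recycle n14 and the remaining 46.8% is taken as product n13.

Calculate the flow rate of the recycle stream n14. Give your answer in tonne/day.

770.1 tonne/day

Overall glucose balance (none leaves overhead): glucose in fresh feed = glucose in product, i.e. 1140×0.186 = (1−0.532)·n11·0.313.
n11 = 212.04/(0.313×0.468) = 1447.5 tonne/day.
Recycle n14 = 0.532×1447.5 = 770.09 tonne/day.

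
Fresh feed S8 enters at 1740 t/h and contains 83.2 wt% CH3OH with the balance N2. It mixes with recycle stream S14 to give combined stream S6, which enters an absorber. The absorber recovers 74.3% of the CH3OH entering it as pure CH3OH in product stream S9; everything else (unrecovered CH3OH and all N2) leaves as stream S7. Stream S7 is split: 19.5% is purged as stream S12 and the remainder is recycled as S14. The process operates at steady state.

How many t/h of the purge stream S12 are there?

383.8 t/h

N2 enters only via S8 and leaves only via the purge: 1740×0.168 = 0.195×(N2 in S7), and the absorber passes all N2, so N2 in S6 = N2 in S7 = 1499.1 t/h.
CH3OH in S6: m_A = 1740×0.832 + (1−0.195)·(1−0.743)·m_A, so m_A = 1447.7/0.7931 = 1825.3 t/h.
S7 = (1−0.743)×1825.3 + 1499.1 = 1968.2 t/h.
Purge S12 = 0.195×1968.2 = 383.8 t/h.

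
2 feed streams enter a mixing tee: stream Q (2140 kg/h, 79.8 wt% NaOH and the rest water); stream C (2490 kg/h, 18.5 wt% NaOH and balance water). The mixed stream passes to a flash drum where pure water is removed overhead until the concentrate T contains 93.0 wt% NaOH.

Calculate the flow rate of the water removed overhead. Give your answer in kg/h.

NaOH entering = 2140×0.798 + 2490×0.185 = 2168.4 kg/h.
All NaOH reports to T, so T = 2168.4/0.930 = 2331.6 kg/h.
Total feed = 4630 kg/h; overhead = 4630 − 2331.6 = 2298.4 kg/h.

2298 kg/h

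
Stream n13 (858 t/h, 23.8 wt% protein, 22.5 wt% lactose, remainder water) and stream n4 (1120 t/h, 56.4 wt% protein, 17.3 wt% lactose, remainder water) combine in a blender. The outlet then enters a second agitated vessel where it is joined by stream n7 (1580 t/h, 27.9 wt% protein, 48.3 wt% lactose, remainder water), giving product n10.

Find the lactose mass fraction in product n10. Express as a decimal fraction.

Overall, product flow = 3558 t/h.
lactose in = 858×0.225 + 1120×0.173 + 1580×0.483 = 1150 t/h.
lactose fraction in n10 = 0.323.

0.323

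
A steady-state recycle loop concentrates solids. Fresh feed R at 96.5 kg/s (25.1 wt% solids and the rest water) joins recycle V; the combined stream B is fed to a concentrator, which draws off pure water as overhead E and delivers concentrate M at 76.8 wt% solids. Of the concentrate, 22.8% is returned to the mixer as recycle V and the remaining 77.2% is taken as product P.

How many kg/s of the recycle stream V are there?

9.314 kg/s

Overall solids balance (none leaves overhead): solids in fresh feed = solids in product, i.e. 96.5×0.251 = (1−0.228)·M·0.768.
M = 24.221/(0.768×0.772) = 40.853 kg/s.
Recycle V = 0.228×40.853 = 9.3145 kg/s.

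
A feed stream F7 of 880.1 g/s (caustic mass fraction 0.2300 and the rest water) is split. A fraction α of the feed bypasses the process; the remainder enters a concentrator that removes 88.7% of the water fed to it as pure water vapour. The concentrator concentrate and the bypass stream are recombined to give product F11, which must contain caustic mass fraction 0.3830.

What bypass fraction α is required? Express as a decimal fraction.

All 880.1×0.230 = 202.42 g/s of caustic reaches F11, so F11 = 202.42/0.383 = 528.52 g/s and vapour = 351.58 g/s.
The evaporator receives (1−α)·880.1 of feed at 0.770 water and removes 0.887 of that water:
0.887×0.770×(1−α)×880.1 = 351.58
(1−α) = 351.58/601.1 = 0.5849;  α = 0.4151.

0.415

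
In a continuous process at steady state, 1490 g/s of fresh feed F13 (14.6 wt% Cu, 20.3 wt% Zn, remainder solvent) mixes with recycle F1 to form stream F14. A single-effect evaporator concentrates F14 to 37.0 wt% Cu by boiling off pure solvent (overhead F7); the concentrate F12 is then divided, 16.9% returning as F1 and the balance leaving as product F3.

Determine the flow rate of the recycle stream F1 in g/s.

119.6 g/s

Overall Cu balance (none leaves overhead): Cu in fresh feed = Cu in product, i.e. 1490×0.146 = (1−0.169)·F12·0.370.
F12 = 217.54/(0.370×0.831) = 707.52 g/s.
Recycle F1 = 0.169×707.52 = 119.57 g/s.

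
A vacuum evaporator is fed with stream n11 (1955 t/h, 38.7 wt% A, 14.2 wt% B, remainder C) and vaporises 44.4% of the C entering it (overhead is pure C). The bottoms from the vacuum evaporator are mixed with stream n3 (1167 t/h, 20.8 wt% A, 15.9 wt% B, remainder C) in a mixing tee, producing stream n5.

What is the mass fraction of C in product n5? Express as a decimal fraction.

Vapour removed = 0.444×0.471×1955 = 408.84 t/h; concentrate = 1546.2 t/h.
C reaching the mixer = 511.97 (from concentrate) + 1167×0.633 = 1250.7 t/h.
Product flow = 1546.2 + 1167 = 2713.2 t/h; C fraction = 0.4610.

0.4610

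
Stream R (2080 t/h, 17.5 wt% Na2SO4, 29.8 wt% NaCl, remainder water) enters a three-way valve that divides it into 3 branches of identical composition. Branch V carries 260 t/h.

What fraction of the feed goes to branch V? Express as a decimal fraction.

0.125

Fraction to V = 260/2080 = 0.1250.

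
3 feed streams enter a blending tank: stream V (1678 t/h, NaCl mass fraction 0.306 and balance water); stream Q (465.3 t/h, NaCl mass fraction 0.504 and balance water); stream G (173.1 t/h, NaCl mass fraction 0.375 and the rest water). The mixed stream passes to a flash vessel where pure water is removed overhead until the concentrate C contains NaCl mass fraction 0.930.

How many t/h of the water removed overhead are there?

NaCl entering = 1678×0.306 + 465.3×0.504 + 173.1×0.375 = 812.89 t/h.
All NaCl reports to C, so C = 812.89/0.930 = 874.08 t/h.
Total feed = 2316.4 t/h; overhead = 2316.4 − 874.08 = 1442.3 t/h.

1442 t/h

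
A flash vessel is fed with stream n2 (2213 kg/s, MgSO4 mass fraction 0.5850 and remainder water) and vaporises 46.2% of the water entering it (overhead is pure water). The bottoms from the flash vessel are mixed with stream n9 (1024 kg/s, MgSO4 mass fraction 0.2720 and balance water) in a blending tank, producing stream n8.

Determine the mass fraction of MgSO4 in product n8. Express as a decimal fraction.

Vapour removed = 0.462×0.415×2213 = 424.3 kg/s; concentrate = 1788.7 kg/s.
MgSO4 reaching the mixer = 1294.6 (from concentrate) + 1024×0.272 = 1573.1 kg/s.
Product flow = 1788.7 + 1024 = 2812.7 kg/s; MgSO4 fraction = 0.5593.

0.5593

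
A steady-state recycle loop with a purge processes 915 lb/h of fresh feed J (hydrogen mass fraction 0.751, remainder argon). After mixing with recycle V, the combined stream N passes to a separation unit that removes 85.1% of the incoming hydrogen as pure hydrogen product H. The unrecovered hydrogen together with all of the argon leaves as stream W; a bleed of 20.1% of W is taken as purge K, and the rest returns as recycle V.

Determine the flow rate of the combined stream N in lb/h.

argon enters only via J and leaves only via the purge: 915×0.249 = 0.201×(argon in W), and the separation unit passes all argon, so argon in N = argon in W = 1133.5 lb/h.
hydrogen in N: m_A = 915×0.751 + (1−0.201)·(1−0.851)·m_A, so m_A = 687.16/0.8809 = 780.03 lb/h.
N = 780.03 + 1133.5 = 1913.5 lb/h.

1914 lb/h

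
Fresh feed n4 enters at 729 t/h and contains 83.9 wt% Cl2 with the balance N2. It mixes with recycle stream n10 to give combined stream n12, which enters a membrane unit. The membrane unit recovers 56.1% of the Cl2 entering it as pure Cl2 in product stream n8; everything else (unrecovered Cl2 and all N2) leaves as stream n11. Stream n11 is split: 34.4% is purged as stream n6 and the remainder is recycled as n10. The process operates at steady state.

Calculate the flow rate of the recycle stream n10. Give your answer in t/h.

471.2 t/h

N2 enters only via n4 and leaves only via the purge: 729×0.161 = 0.344×(N2 in n11), and the membrane unit passes all N2, so N2 in n12 = N2 in n11 = 341.19 t/h.
Cl2 in n12: m_A = 729×0.839 + (1−0.344)·(1−0.561)·m_A, so m_A = 611.63/0.7120 = 859.01 t/h.
n11 = (1−0.561)×859.01 + 341.19 = 718.3 t/h.
Recycle n10 = (1−0.344)×718.3 = 471.2 t/h.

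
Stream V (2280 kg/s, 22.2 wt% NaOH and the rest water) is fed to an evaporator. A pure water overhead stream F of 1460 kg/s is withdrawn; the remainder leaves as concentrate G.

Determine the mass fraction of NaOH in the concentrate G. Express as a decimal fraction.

0.6173

NaOH is not removed: 2280×0.222 = 506.16 kg/s of NaOH enters G.
Concentrate = 2280 − 1460 = 820 kg/s.
Mass fraction = 506.16/820 = 0.6173.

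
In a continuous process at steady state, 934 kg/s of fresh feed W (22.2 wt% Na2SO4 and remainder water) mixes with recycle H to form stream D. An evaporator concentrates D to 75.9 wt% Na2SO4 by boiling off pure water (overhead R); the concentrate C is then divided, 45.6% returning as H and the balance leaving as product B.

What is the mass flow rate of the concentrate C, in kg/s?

Overall Na2SO4 balance (none leaves overhead): Na2SO4 in fresh feed = Na2SO4 in product, i.e. 934×0.222 = (1−0.456)·C·0.759.
C = 207.35/(0.759×0.544) = 502.18 kg/s.

502.2 kg/s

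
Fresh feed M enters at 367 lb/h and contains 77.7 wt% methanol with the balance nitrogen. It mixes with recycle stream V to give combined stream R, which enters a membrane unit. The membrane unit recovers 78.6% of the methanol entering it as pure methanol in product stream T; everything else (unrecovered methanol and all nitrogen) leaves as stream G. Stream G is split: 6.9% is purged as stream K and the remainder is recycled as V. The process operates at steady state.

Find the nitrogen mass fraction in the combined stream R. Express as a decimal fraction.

0.7691

nitrogen enters only via M and leaves only via the purge: 367×0.223 = 0.069×(nitrogen in G), and the membrane unit passes all nitrogen, so nitrogen in R = nitrogen in G = 1186.1 lb/h.
methanol in R: m_A = 367×0.777 + (1−0.069)·(1−0.786)·m_A, so m_A = 285.16/0.8008 = 356.11 lb/h.
R = 356.11 + 1186.1 = 1542.2 lb/h.
nitrogen fraction in R = 1186.1/1542.2 = 0.7691.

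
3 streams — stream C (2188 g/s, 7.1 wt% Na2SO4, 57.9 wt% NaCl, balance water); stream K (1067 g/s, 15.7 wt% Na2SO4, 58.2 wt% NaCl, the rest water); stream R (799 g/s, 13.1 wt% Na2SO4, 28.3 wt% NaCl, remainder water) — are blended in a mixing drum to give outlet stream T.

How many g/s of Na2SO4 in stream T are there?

427.5 g/s

Na2SO4 out = Na2SO4 in = 2188×0.071 + 1067×0.157 + 799×0.131 = 427.54 g/s.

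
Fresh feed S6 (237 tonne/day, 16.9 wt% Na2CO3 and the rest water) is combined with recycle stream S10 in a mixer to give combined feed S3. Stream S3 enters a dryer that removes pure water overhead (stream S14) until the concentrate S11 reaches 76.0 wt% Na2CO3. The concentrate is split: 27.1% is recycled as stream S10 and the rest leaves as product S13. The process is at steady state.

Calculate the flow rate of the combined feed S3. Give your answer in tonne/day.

Overall Na2CO3 balance (none leaves overhead): Na2CO3 in fresh feed = Na2CO3 in product, i.e. 237×0.169 = (1−0.271)·S11·0.760.
S11 = 40.053/(0.760×0.729) = 72.293 tonne/day.
Recycle S10 = 0.271×72.293 = 19.591 tonne/day.
Combined feed S3 = 237 + 19.591 = 256.59 tonne/day.

256.6 tonne/day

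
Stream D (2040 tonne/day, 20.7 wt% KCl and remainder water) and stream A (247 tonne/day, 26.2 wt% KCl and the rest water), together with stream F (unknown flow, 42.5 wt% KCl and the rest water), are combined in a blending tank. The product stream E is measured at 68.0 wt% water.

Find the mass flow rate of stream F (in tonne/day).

Let F be the unknown flow. Total out = 2287 + F.
water balance: 1800 + 0.575·F = 0.680·(2287 + F)
(0.575 − 0.680)·F = 0.680×2287 − 1800 = -244.85
F = -244.85 / -0.105 = 2331.9 tonne/day

2332 tonne/day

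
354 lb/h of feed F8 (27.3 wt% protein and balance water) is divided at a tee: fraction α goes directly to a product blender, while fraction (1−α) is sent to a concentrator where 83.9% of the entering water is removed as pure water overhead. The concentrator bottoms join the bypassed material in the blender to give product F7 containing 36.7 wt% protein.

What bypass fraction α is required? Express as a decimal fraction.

All 354×0.273 = 96.642 lb/h of protein reaches F7, so F7 = 96.642/0.367 = 263.33 lb/h and vapour = 90.67 lb/h.
The evaporator receives (1−α)·354 of feed at 0.727 water and removes 0.839 of that water:
0.839×0.727×(1−α)×354 = 90.67
(1−α) = 90.67/215.92 = 0.4199;  α = 0.5801.

0.580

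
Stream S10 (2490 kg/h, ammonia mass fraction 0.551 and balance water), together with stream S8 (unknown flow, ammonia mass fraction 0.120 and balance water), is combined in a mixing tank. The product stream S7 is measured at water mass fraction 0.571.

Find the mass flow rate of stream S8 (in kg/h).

983.1 kg/h

Let S8 be the unknown flow. Total out = 2490 + S8.
water balance: 1118 + 0.880·S8 = 0.571·(2490 + S8)
(0.880 − 0.571)·S8 = 0.571×2490 − 1118 = 303.78
S8 = 303.78 / 0.309 = 983.11 kg/h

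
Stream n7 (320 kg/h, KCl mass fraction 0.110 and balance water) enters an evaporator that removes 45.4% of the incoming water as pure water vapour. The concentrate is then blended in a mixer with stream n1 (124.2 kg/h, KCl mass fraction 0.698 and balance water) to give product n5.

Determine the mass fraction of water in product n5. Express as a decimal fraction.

Vapour removed = 0.454×0.890×320 = 129.3 kg/h; concentrate = 190.7 kg/h.
water reaching the mixer = 155.5 (from concentrate) + 124.2×0.302 = 193.01 kg/h.
Product flow = 190.7 + 124.2 = 314.9 kg/h; water fraction = 0.613.

0.613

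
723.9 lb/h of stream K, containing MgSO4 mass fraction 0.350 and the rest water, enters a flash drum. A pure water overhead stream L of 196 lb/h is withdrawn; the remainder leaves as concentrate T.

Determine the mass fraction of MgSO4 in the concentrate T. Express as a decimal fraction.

0.480

MgSO4 is not removed: 723.9×0.350 = 253.36 lb/h of MgSO4 enters T.
Concentrate = 723.9 − 196 = 527.9 lb/h.
Mass fraction = 253.36/527.9 = 0.480.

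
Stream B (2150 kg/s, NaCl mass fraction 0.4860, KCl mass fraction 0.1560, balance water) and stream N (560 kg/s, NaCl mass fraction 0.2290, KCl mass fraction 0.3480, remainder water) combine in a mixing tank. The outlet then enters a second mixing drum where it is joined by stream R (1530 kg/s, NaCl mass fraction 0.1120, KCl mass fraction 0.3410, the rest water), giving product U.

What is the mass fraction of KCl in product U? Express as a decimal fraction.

0.2481

Overall, product flow = 4240 kg/s.
KCl in = 2150×0.156 + 560×0.348 + 1530×0.341 = 1052 kg/s.
KCl fraction in U = 0.2481.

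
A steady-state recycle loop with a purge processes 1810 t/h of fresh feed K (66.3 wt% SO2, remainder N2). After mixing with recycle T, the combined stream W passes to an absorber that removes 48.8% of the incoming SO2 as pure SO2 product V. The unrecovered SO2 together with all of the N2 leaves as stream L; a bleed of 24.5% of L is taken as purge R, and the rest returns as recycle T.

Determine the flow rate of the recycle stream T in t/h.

2636 t/h

N2 enters only via K and leaves only via the purge: 1810×0.337 = 0.245×(N2 in L), and the absorber passes all N2, so N2 in W = N2 in L = 2489.7 t/h.
SO2 in W: m_A = 1810×0.663 + (1−0.245)·(1−0.488)·m_A, so m_A = 1200/0.6134 = 1956.2 t/h.
L = (1−0.488)×1956.2 + 2489.7 = 3491.3 t/h.
Recycle T = (1−0.245)×3491.3 = 2635.9 t/h.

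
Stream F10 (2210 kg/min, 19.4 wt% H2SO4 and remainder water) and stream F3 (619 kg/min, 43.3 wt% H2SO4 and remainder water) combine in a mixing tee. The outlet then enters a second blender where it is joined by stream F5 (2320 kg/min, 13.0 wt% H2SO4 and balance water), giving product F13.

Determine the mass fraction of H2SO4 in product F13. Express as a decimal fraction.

0.194

Overall, product flow = 5149 kg/min.
H2SO4 in = 2210×0.194 + 619×0.433 + 2320×0.130 = 998.37 kg/min.
H2SO4 fraction in F13 = 0.194.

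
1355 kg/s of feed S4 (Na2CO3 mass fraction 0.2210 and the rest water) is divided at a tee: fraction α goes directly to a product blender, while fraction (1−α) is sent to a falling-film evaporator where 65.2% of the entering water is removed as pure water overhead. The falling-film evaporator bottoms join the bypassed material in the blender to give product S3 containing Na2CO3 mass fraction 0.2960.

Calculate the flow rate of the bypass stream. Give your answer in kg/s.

679 kg/s

All 1355×0.221 = 299.45 kg/s of Na2CO3 reaches S3, so S3 = 299.45/0.296 = 1011.7 kg/s and vapour = 343.33 kg/s.
The evaporator receives (1−α)·1355 of feed at 0.779 water and removes 0.652 of that water:
0.652×0.779×(1−α)×1355 = 343.33
(1−α) = 343.33/688.22 = 0.4989;  α = 0.5011.
Bypass flow = 0.5011×1355 = 679.04 kg/s.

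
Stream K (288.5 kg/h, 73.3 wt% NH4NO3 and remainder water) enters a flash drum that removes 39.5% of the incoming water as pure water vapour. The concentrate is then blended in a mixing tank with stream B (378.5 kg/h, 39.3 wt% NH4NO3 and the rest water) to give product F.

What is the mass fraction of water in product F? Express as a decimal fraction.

Vapour removed = 0.395×0.267×288.5 = 30.427 kg/h; concentrate = 258.07 kg/h.
water reaching the mixer = 46.603 (from concentrate) + 378.5×0.607 = 276.35 kg/h.
Product flow = 258.07 + 378.5 = 636.57 kg/h; water fraction = 0.4341.

0.4341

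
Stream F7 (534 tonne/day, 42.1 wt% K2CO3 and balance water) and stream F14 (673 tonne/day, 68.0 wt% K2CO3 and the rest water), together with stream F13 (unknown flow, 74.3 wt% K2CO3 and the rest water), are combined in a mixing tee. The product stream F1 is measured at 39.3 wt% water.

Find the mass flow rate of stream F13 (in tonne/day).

Let F13 be the unknown flow. Total out = 1207 + F13.
water balance: 524.55 + 0.257·F13 = 0.393·(1207 + F13)
(0.257 − 0.393)·F13 = 0.393×1207 − 524.55 = -50.195
F13 = -50.195 / -0.136 = 369.08 tonne/day

369.1 tonne/day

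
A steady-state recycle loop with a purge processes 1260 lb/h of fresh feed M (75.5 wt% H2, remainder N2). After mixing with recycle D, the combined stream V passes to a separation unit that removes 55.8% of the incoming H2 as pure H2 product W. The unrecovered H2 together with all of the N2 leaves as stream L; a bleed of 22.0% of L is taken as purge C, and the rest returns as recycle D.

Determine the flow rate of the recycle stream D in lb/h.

1595 lb/h

N2 enters only via M and leaves only via the purge: 1260×0.245 = 0.220×(N2 in L), and the separation unit passes all N2, so N2 in V = N2 in L = 1403.2 lb/h.
H2 in V: m_A = 1260×0.755 + (1−0.220)·(1−0.558)·m_A, so m_A = 951.3/0.6552 = 1451.8 lb/h.
L = (1−0.558)×1451.8 + 1403.2 = 2044.9 lb/h.
Recycle D = (1−0.220)×2044.9 = 1595 lb/h.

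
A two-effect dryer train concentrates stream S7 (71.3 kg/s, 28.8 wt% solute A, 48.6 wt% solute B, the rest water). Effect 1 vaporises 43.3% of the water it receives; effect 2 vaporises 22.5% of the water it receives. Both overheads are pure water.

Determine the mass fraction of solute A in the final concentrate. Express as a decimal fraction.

water in feed = 71.3×0.226 = 16.114 kg/s.
After stage 1: water left = (1−0.433)×16.114 = 9.1365; stream total = 64.323 kg/s.
After stage 2: water left = (1−0.225)×9.1365 = 7.0808; final concentrate = 62.267 kg/s.
solute A fraction = 20.534/62.267 = 0.330.

0.330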